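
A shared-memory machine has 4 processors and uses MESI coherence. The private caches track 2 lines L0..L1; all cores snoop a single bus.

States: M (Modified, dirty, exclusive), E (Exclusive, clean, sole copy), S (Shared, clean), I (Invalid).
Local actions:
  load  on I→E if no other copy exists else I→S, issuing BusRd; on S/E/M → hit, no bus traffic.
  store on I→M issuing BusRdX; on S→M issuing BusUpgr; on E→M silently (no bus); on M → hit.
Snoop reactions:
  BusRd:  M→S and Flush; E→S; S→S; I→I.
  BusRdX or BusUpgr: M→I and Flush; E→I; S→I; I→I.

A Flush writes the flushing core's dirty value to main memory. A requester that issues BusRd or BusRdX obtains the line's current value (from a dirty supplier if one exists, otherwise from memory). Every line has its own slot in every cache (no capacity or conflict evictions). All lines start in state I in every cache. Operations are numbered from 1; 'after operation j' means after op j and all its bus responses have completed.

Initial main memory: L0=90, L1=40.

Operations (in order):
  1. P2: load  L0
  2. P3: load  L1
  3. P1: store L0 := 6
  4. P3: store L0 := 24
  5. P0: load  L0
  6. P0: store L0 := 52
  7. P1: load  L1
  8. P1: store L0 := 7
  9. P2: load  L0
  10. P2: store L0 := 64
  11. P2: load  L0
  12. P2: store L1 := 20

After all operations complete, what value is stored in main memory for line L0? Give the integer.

memory[L0] = 7

step 1: P2: load  L0  ⟶  IIEI  (L0)  txn=BusRd  M[L0]=90
step 2: P3: load  L1  ⟶  IIIE  (L1)  txn=BusRd  M[L1]=40
step 3: P1: store L0 := 6  ⟶  IMII  (L0)  txn=BusRdX  M[L0]=90
step 4: P3: store L0 := 24  ⟶  IIIM  (L0)  txn=BusRdX+Flush  M[L0]=6
step 5: P0: load  L0  ⟶  SIIS  (L0)  txn=BusRd+Flush  M[L0]=24
step 6: P0: store L0 := 52  ⟶  MIII  (L0)  txn=BusUpgr  M[L0]=24
step 7: P1: load  L1  ⟶  ISIS  (L1)  txn=BusRd  M[L1]=40
step 8: P1: store L0 := 7  ⟶  IMII  (L0)  txn=BusRdX+Flush  M[L0]=52
step 9: P2: load  L0  ⟶  ISSI  (L0)  txn=BusRd+Flush  M[L0]=7
step 10: P2: store L0 := 64  ⟶  IIMI  (L0)  txn=BusUpgr  M[L0]=7
step 11: P2: load  L0  ⟶  IIMI  (L0)  txn=∅  M[L0]=7
step 12: P2: store L1 := 20  ⟶  IIMI  (L1)  txn=BusRdX  M[L1]=40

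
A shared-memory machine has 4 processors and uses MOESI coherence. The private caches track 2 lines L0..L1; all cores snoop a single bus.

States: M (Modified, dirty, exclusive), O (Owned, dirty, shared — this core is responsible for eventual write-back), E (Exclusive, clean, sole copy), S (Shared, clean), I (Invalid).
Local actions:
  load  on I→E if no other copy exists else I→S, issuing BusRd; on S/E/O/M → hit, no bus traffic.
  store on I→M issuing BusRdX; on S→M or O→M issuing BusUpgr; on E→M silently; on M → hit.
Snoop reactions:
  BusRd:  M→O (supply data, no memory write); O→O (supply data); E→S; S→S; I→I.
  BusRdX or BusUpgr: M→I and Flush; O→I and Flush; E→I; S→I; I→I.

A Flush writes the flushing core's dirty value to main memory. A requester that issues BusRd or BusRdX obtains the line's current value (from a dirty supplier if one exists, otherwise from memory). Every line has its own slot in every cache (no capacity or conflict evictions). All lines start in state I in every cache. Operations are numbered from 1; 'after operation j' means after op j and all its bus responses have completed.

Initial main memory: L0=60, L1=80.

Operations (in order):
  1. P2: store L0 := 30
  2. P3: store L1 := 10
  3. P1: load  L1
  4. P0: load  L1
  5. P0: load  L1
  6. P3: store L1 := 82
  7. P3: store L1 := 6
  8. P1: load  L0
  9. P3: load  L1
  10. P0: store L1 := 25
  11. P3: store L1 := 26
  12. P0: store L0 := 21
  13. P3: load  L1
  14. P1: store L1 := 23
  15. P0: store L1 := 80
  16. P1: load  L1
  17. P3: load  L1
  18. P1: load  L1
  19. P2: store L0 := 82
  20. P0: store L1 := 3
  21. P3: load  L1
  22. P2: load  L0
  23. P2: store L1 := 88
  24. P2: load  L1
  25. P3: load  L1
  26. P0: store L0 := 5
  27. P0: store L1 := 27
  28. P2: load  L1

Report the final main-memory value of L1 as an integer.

memory[L1] = 88

1. P2: store L0 := 30  bus=[BusRdX]  L0: P0=I P1=I P2=M P3=I  mem[L0]=60
2. P3: store L1 := 10  bus=[BusRdX]  L1: P0=I P1=I P2=I P3=M  mem[L1]=80
3. P1: load  L1  bus=[BusRd]  L1: P0=I P1=S P2=I P3=O  mem[L1]=80
4. P0: load  L1  bus=[BusRd]  L1: P0=S P1=S P2=I P3=O  mem[L1]=80
5. P0: load  L1  bus=[-]  L1: P0=S P1=S P2=I P3=O  mem[L1]=80
6. P3: store L1 := 82  bus=[BusUpgr]  L1: P0=I P1=I P2=I P3=M  mem[L1]=80
7. P3: store L1 := 6  bus=[-]  L1: P0=I P1=I P2=I P3=M  mem[L1]=80
8. P1: load  L0  bus=[BusRd]  L0: P0=I P1=S P2=O P3=I  mem[L0]=60
9. P3: load  L1  bus=[-]  L1: P0=I P1=I P2=I P3=M  mem[L1]=80
10. P0: store L1 := 25  bus=[BusRdX,Flush]  L1: P0=M P1=I P2=I P3=I  mem[L1]=6
11. P3: store L1 := 26  bus=[BusRdX,Flush]  L1: P0=I P1=I P2=I P3=M  mem[L1]=25
12. P0: store L0 := 21  bus=[BusRdX,Flush]  L0: P0=M P1=I P2=I P3=I  mem[L0]=30
13. P3: load  L1  bus=[-]  L1: P0=I P1=I P2=I P3=M  mem[L1]=25
14. P1: store L1 := 23  bus=[BusRdX,Flush]  L1: P0=I P1=M P2=I P3=I  mem[L1]=26
15. P0: store L1 := 80  bus=[BusRdX,Flush]  L1: P0=M P1=I P2=I P3=I  mem[L1]=23
16. P1: load  L1  bus=[BusRd]  L1: P0=O P1=S P2=I P3=I  mem[L1]=23
17. P3: load  L1  bus=[BusRd]  L1: P0=O P1=S P2=I P3=S  mem[L1]=23
18. P1: load  L1  bus=[-]  L1: P0=O P1=S P2=I P3=S  mem[L1]=23
19. P2: store L0 := 82  bus=[BusRdX,Flush]  L0: P0=I P1=I P2=M P3=I  mem[L0]=21
20. P0: store L1 := 3  bus=[BusUpgr]  L1: P0=M P1=I P2=I P3=I  mem[L1]=23
21. P3: load  L1  bus=[BusRd]  L1: P0=O P1=I P2=I P3=S  mem[L1]=23
22. P2: load  L0  bus=[-]  L0: P0=I P1=I P2=M P3=I  mem[L0]=21
23. P2: store L1 := 88  bus=[BusRdX,Flush]  L1: P0=I P1=I P2=M P3=I  mem[L1]=3
24. P2: load  L1  bus=[-]  L1: P0=I P1=I P2=M P3=I  mem[L1]=3
25. P3: load  L1  bus=[BusRd]  L1: P0=I P1=I P2=O P3=S  mem[L1]=3
26. P0: store L0 := 5  bus=[BusRdX,Flush]  L0: P0=M P1=I P2=I P3=I  mem[L0]=82
27. P0: store L1 := 27  bus=[BusRdX,Flush]  L1: P0=M P1=I P2=I P3=I  mem[L1]=88
28. P2: load  L1  bus=[BusRd]  L1: P0=O P1=I P2=S P3=I  mem[L1]=88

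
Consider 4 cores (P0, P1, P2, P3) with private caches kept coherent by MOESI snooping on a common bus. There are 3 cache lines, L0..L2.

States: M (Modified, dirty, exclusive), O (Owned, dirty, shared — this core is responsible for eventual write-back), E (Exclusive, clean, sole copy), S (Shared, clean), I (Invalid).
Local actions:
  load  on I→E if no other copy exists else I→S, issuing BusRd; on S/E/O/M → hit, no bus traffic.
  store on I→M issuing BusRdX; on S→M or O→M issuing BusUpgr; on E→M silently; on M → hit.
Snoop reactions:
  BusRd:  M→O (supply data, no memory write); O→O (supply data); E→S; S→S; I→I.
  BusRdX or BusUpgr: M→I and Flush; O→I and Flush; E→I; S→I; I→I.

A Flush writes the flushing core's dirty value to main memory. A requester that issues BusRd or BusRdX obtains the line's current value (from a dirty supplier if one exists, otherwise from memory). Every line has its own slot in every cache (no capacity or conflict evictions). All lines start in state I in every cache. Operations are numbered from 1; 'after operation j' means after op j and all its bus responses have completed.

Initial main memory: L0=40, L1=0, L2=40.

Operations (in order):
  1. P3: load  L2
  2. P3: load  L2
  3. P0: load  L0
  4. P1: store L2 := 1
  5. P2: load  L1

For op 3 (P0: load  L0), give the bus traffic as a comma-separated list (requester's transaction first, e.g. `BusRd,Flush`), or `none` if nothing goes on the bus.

bus = BusRd

[1] P3: load  L2 | P0:I, P1:I, P2:I, P3:E(40) | bus: BusRd
[2] P3: load  L2 | P0:I, P1:I, P2:I, P3:E(40) | bus: none
[3] P0: load  L0 | P0:E(40), P1:I, P2:I, P3:I | bus: BusRd
[4] P1: store L2 := 1 | P0:I, P1:M(1), P2:I, P3:I | bus: BusRdX
[5] P2: load  L1 | P0:I, P1:I, P2:E(0), P3:I | bus: BusRd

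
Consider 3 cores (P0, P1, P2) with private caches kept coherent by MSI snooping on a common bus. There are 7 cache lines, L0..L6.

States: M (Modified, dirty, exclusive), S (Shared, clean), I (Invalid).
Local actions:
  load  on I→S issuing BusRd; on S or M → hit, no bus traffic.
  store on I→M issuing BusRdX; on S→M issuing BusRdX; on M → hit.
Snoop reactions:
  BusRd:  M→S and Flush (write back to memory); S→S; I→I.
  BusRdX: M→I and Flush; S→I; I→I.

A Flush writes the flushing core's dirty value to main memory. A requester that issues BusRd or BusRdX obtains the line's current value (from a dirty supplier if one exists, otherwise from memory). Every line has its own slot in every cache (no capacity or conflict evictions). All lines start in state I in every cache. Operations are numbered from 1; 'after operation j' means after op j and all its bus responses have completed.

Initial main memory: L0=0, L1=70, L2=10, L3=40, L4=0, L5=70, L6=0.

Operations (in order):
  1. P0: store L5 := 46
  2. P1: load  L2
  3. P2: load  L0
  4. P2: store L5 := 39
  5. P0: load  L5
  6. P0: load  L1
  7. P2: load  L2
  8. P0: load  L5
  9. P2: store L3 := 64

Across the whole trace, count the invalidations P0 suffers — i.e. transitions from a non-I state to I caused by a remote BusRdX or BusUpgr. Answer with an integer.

step 1: P0: store L5 := 46  ⟶  MII  (L5)  txn=BusRdX  M[L5]=70
step 2: P1: load  L2  ⟶  ISI  (L2)  txn=BusRd  M[L2]=10
step 3: P2: load  L0  ⟶  IIS  (L0)  txn=BusRd  M[L0]=0
step 4: P2: store L5 := 39  ⟶  IIM  (L5)  txn=BusRdX+Flush  M[L5]=46
step 5: P0: load  L5  ⟶  SIS  (L5)  txn=BusRd+Flush  M[L5]=39
step 6: P0: load  L1  ⟶  SII  (L1)  txn=BusRd  M[L1]=70
step 7: P2: load  L2  ⟶  ISS  (L2)  txn=BusRd  M[L2]=10
step 8: P0: load  L5  ⟶  SIS  (L5)  txn=∅  M[L5]=39
step 9: P2: store L3 := 64  ⟶  IIM  (L3)  txn=BusRdX  M[L3]=40

invalidations = 1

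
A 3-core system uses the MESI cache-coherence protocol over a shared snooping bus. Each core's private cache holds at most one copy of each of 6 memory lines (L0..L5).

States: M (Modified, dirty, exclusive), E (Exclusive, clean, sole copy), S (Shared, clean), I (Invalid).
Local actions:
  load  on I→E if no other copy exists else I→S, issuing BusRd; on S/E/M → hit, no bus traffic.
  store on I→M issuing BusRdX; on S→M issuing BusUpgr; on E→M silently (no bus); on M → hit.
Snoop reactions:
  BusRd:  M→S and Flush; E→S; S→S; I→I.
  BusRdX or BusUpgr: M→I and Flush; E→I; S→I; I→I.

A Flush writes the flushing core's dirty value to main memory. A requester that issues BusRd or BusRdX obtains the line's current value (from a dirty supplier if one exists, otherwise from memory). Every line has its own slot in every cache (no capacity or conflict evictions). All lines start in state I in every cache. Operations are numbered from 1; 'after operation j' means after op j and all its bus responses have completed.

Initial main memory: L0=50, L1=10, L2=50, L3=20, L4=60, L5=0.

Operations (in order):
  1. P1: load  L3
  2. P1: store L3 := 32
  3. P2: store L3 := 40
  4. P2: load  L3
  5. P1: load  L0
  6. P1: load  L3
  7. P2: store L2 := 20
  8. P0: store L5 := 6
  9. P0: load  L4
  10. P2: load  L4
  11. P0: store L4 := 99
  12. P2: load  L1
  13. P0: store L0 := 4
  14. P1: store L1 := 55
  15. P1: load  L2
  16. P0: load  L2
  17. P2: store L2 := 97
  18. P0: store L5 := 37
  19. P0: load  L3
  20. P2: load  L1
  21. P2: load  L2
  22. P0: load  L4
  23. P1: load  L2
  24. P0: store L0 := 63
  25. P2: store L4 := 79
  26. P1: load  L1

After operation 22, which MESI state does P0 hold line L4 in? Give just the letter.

state = M

1. P1: load  L3  bus=[BusRd]  L3: P0=I P1=E P2=I  mem[L3]=20
2. P1: store L3 := 32  bus=[-]  L3: P0=I P1=M P2=I  mem[L3]=20
3. P2: store L3 := 40  bus=[BusRdX,Flush]  L3: P0=I P1=I P2=M  mem[L3]=32
4. P2: load  L3  bus=[-]  L3: P0=I P1=I P2=M  mem[L3]=32
5. P1: load  L0  bus=[BusRd]  L0: P0=I P1=E P2=I  mem[L0]=50
6. P1: load  L3  bus=[BusRd,Flush]  L3: P0=I P1=S P2=S  mem[L3]=40
7. P2: store L2 := 20  bus=[BusRdX]  L2: P0=I P1=I P2=M  mem[L2]=50
8. P0: store L5 := 6  bus=[BusRdX]  L5: P0=M P1=I P2=I  mem[L5]=0
9. P0: load  L4  bus=[BusRd]  L4: P0=E P1=I P2=I  mem[L4]=60
10. P2: load  L4  bus=[BusRd]  L4: P0=S P1=I P2=S  mem[L4]=60
11. P0: store L4 := 99  bus=[BusUpgr]  L4: P0=M P1=I P2=I  mem[L4]=60
12. P2: load  L1  bus=[BusRd]  L1: P0=I P1=I P2=E  mem[L1]=10
13. P0: store L0 := 4  bus=[BusRdX]  L0: P0=M P1=I P2=I  mem[L0]=50
14. P1: store L1 := 55  bus=[BusRdX]  L1: P0=I P1=M P2=I  mem[L1]=10
15. P1: load  L2  bus=[BusRd,Flush]  L2: P0=I P1=S P2=S  mem[L2]=20
16. P0: load  L2  bus=[BusRd]  L2: P0=S P1=S P2=S  mem[L2]=20
17. P2: store L2 := 97  bus=[BusUpgr]  L2: P0=I P1=I P2=M  mem[L2]=20
18. P0: store L5 := 37  bus=[-]  L5: P0=M P1=I P2=I  mem[L5]=0
19. P0: load  L3  bus=[BusRd]  L3: P0=S P1=S P2=S  mem[L3]=40
20. P2: load  L1  bus=[BusRd,Flush]  L1: P0=I P1=S P2=S  mem[L1]=55
21. P2: load  L2  bus=[-]  L2: P0=I P1=I P2=M  mem[L2]=20
22. P0: load  L4  bus=[-]  L4: P0=M P1=I P2=I  mem[L4]=60
23. P1: load  L2  bus=[BusRd,Flush]  L2: P0=I P1=S P2=S  mem[L2]=97
24. P0: store L0 := 63  bus=[-]  L0: P0=M P1=I P2=I  mem[L0]=50
25. P2: store L4 := 79  bus=[BusRdX,Flush]  L4: P0=I P1=I P2=M  mem[L4]=99
26. P1: load  L1  bus=[-]  L1: P0=I P1=S P2=S  mem[L1]=55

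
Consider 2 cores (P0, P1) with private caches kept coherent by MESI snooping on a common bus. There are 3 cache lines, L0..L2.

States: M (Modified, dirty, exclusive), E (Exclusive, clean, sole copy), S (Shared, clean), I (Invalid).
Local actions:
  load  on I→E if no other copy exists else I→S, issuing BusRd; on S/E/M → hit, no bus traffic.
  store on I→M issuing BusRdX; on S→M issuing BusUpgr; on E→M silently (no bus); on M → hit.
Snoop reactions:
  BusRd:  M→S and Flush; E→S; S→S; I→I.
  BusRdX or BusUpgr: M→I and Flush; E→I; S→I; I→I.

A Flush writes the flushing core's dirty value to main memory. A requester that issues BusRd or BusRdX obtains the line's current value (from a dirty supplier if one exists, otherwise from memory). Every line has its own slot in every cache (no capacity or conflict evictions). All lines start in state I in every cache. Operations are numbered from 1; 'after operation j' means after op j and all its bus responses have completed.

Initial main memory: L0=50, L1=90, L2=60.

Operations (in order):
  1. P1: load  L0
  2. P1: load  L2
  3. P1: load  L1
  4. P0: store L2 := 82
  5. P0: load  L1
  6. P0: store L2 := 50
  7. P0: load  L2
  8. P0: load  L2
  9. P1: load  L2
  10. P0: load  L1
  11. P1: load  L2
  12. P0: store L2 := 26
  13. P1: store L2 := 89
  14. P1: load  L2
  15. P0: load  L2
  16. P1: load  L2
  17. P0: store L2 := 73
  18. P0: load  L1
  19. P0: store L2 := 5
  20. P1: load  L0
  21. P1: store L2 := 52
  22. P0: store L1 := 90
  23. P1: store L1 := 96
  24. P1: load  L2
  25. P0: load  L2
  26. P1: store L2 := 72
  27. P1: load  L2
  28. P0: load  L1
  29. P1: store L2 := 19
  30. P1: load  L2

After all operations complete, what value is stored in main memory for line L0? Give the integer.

memory[L0] = 50

step 1: P1: load  L0  ⟶  IE  (L0)  txn=BusRd  M[L0]=50
step 2: P1: load  L2  ⟶  IE  (L2)  txn=BusRd  M[L2]=60
step 3: P1: load  L1  ⟶  IE  (L1)  txn=BusRd  M[L1]=90
step 4: P0: store L2 := 82  ⟶  MI  (L2)  txn=BusRdX  M[L2]=60
step 5: P0: load  L1  ⟶  SS  (L1)  txn=BusRd  M[L1]=90
step 6: P0: store L2 := 50  ⟶  MI  (L2)  txn=∅  M[L2]=60
step 7: P0: load  L2  ⟶  MI  (L2)  txn=∅  M[L2]=60
step 8: P0: load  L2  ⟶  MI  (L2)  txn=∅  M[L2]=60
step 9: P1: load  L2  ⟶  SS  (L2)  txn=BusRd+Flush  M[L2]=50
step 10: P0: load  L1  ⟶  SS  (L1)  txn=∅  M[L1]=90
step 11: P1: load  L2  ⟶  SS  (L2)  txn=∅  M[L2]=50
step 12: P0: store L2 := 26  ⟶  MI  (L2)  txn=BusUpgr  M[L2]=50
step 13: P1: store L2 := 89  ⟶  IM  (L2)  txn=BusRdX+Flush  M[L2]=26
step 14: P1: load  L2  ⟶  IM  (L2)  txn=∅  M[L2]=26
step 15: P0: load  L2  ⟶  SS  (L2)  txn=BusRd+Flush  M[L2]=89
step 16: P1: load  L2  ⟶  SS  (L2)  txn=∅  M[L2]=89
step 17: P0: store L2 := 73  ⟶  MI  (L2)  txn=BusUpgr  M[L2]=89
step 18: P0: load  L1  ⟶  SS  (L1)  txn=∅  M[L1]=90
step 19: P0: store L2 := 5  ⟶  MI  (L2)  txn=∅  M[L2]=89
step 20: P1: load  L0  ⟶  IE  (L0)  txn=∅  M[L0]=50
step 21: P1: store L2 := 52  ⟶  IM  (L2)  txn=BusRdX+Flush  M[L2]=5
step 22: P0: store L1 := 90  ⟶  MI  (L1)  txn=BusUpgr  M[L1]=90
step 23: P1: store L1 := 96  ⟶  IM  (L1)  txn=BusRdX+Flush  M[L1]=90
step 24: P1: load  L2  ⟶  IM  (L2)  txn=∅  M[L2]=5
step 25: P0: load  L2  ⟶  SS  (L2)  txn=BusRd+Flush  M[L2]=52
step 26: P1: store L2 := 72  ⟶  IM  (L2)  txn=BusUpgr  M[L2]=52
step 27: P1: load  L2  ⟶  IM  (L2)  txn=∅  M[L2]=52
step 28: P0: load  L1  ⟶  SS  (L1)  txn=BusRd+Flush  M[L1]=96
step 29: P1: store L2 := 19  ⟶  IM  (L2)  txn=∅  M[L2]=52
step 30: P1: load  L2  ⟶  IM  (L2)  txn=∅  M[L2]=52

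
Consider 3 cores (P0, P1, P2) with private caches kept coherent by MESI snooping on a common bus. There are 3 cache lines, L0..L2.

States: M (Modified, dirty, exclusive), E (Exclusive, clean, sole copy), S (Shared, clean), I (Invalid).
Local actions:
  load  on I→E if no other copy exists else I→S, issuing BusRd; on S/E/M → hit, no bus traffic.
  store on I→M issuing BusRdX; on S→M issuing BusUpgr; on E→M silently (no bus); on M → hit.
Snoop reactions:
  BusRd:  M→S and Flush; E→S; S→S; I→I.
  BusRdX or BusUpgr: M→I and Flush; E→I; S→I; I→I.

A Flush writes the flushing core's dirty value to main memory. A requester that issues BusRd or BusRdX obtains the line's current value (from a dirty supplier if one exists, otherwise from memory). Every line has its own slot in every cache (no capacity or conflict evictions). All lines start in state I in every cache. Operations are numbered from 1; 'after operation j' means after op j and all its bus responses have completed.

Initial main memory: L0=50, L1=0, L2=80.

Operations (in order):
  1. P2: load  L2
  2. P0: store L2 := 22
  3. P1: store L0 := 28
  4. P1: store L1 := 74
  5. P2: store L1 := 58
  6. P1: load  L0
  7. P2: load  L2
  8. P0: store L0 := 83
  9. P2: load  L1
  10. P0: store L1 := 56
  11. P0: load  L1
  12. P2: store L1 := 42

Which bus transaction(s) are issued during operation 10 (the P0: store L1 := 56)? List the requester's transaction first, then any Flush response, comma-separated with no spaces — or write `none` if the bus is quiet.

bus = BusRdX,Flush

[1] P2: load  L2 | P0:I, P1:I, P2:E(80) | bus: BusRd
[2] P0: store L2 := 22 | P0:M(22), P1:I, P2:I | bus: BusRdX
[3] P1: store L0 := 28 | P0:I, P1:M(28), P2:I | bus: BusRdX
[4] P1: store L1 := 74 | P0:I, P1:M(74), P2:I | bus: BusRdX
[5] P2: store L1 := 58 | P0:I, P1:I, P2:M(58) | bus: BusRdX,Flush
[6] P1: load  L0 | P0:I, P1:M(28), P2:I | bus: none
[7] P2: load  L2 | P0:S(22), P1:I, P2:S(22) | bus: BusRd,Flush
[8] P0: store L0 := 83 | P0:M(83), P1:I, P2:I | bus: BusRdX,Flush
[9] P2: load  L1 | P0:I, P1:I, P2:M(58) | bus: none
[10] P0: store L1 := 56 | P0:M(56), P1:I, P2:I | bus: BusRdX,Flush
[11] P0: load  L1 | P0:M(56), P1:I, P2:I | bus: none
[12] P2: store L1 := 42 | P0:I, P1:I, P2:M(42) | bus: BusRdX,Flush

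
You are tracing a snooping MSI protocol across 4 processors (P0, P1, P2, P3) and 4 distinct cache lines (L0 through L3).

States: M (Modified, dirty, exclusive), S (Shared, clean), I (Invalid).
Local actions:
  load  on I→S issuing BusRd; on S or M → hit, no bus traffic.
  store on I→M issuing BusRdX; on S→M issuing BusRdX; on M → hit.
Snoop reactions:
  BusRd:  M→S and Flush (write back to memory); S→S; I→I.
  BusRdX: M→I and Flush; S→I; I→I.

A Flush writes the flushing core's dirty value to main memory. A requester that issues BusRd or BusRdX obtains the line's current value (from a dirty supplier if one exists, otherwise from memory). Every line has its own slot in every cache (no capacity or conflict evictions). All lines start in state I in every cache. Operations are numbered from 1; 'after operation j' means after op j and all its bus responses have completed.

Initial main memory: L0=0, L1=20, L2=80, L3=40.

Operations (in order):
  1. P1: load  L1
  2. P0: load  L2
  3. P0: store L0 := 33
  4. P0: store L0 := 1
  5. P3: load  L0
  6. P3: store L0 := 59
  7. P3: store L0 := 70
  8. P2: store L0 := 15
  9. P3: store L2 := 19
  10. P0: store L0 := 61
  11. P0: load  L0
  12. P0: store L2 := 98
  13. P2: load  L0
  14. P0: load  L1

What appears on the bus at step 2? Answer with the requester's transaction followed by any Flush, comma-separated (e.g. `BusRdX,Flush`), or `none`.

step 1: P1: load  L1  ⟶  ISII  (L1)  txn=BusRd  M[L1]=20
step 2: P0: load  L2  ⟶  SIII  (L2)  txn=BusRd  M[L2]=80
step 3: P0: store L0 := 33  ⟶  MIII  (L0)  txn=BusRdX  M[L0]=0
step 4: P0: store L0 := 1  ⟶  MIII  (L0)  txn=∅  M[L0]=0
step 5: P3: load  L0  ⟶  SIIS  (L0)  txn=BusRd+Flush  M[L0]=1
step 6: P3: store L0 := 59  ⟶  IIIM  (L0)  txn=BusRdX  M[L0]=1
step 7: P3: store L0 := 70  ⟶  IIIM  (L0)  txn=∅  M[L0]=1
step 8: P2: store L0 := 15  ⟶  IIMI  (L0)  txn=BusRdX+Flush  M[L0]=70
step 9: P3: store L2 := 19  ⟶  IIIM  (L2)  txn=BusRdX  M[L2]=80
step 10: P0: store L0 := 61  ⟶  MIII  (L0)  txn=BusRdX+Flush  M[L0]=15
step 11: P0: load  L0  ⟶  MIII  (L0)  txn=∅  M[L0]=15
step 12: P0: store L2 := 98  ⟶  MIII  (L2)  txn=BusRdX+Flush  M[L2]=19
step 13: P2: load  L0  ⟶  SISI  (L0)  txn=BusRd+Flush  M[L0]=61
step 14: P0: load  L1  ⟶  SSII  (L1)  txn=BusRd  M[L1]=20

bus = BusRd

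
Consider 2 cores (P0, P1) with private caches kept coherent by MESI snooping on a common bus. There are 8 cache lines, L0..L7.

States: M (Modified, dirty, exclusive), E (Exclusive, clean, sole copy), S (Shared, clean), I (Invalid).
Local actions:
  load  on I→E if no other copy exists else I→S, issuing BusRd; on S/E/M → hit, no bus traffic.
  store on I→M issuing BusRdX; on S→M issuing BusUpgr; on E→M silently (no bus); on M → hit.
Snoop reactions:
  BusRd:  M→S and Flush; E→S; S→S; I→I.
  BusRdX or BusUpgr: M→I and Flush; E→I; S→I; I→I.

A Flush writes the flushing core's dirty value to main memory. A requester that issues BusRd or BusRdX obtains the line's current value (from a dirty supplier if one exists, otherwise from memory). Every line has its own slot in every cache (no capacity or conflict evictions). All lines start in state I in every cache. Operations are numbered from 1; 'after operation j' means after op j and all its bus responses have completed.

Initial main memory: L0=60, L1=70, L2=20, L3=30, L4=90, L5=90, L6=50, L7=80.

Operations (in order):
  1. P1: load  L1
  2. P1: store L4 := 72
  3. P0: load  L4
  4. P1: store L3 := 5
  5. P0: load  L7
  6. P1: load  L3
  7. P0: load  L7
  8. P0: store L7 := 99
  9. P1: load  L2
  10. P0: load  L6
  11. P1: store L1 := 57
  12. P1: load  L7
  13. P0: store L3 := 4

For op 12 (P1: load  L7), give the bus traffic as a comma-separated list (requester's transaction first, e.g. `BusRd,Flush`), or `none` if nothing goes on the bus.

step 1: P1: load  L1  ⟶  IE  (L1)  txn=BusRd  M[L1]=70
step 2: P1: store L4 := 72  ⟶  IM  (L4)  txn=BusRdX  M[L4]=90
step 3: P0: load  L4  ⟶  SS  (L4)  txn=BusRd+Flush  M[L4]=72
step 4: P1: store L3 := 5  ⟶  IM  (L3)  txn=BusRdX  M[L3]=30
step 5: P0: load  L7  ⟶  EI  (L7)  txn=BusRd  M[L7]=80
step 6: P1: load  L3  ⟶  IM  (L3)  txn=∅  M[L3]=30
step 7: P0: load  L7  ⟶  EI  (L7)  txn=∅  M[L7]=80
step 8: P0: store L7 := 99  ⟶  MI  (L7)  txn=∅  M[L7]=80
step 9: P1: load  L2  ⟶  IE  (L2)  txn=BusRd  M[L2]=20
step 10: P0: load  L6  ⟶  EI  (L6)  txn=BusRd  M[L6]=50
step 11: P1: store L1 := 57  ⟶  IM  (L1)  txn=∅  M[L1]=70
step 12: P1: load  L7  ⟶  SS  (L7)  txn=BusRd+Flush  M[L7]=99
step 13: P0: store L3 := 4  ⟶  MI  (L3)  txn=BusRdX+Flush  M[L3]=5

bus = BusRd,Flush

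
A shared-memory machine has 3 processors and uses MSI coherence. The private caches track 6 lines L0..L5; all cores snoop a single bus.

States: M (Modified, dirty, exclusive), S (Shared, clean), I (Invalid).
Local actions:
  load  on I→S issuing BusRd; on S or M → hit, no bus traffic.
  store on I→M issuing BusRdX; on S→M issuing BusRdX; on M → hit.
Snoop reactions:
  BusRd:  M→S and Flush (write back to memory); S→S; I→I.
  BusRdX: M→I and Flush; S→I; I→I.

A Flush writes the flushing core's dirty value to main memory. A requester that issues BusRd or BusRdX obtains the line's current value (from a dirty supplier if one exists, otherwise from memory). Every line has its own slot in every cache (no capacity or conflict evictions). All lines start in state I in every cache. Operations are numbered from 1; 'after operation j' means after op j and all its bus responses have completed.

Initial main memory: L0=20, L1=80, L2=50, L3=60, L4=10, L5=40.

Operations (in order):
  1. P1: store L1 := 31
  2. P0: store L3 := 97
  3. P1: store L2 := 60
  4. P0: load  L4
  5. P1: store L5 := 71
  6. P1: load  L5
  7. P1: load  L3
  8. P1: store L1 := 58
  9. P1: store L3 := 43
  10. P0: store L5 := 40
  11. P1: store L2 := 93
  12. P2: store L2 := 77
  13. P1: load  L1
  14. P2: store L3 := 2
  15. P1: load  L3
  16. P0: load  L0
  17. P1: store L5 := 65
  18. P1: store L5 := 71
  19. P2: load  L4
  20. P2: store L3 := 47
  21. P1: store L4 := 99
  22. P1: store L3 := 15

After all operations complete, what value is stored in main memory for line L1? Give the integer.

step 1: P1: store L1 := 31  ⟶  IMI  (L1)  txn=BusRdX  M[L1]=80
step 2: P0: store L3 := 97  ⟶  MII  (L3)  txn=BusRdX  M[L3]=60
step 3: P1: store L2 := 60  ⟶  IMI  (L2)  txn=BusRdX  M[L2]=50
step 4: P0: load  L4  ⟶  SII  (L4)  txn=BusRd  M[L4]=10
step 5: P1: store L5 := 71  ⟶  IMI  (L5)  txn=BusRdX  M[L5]=40
step 6: P1: load  L5  ⟶  IMI  (L5)  txn=∅  M[L5]=40
step 7: P1: load  L3  ⟶  SSI  (L3)  txn=BusRd+Flush  M[L3]=97
step 8: P1: store L1 := 58  ⟶  IMI  (L1)  txn=∅  M[L1]=80
step 9: P1: store L3 := 43  ⟶  IMI  (L3)  txn=BusRdX  M[L3]=97
step 10: P0: store L5 := 40  ⟶  MII  (L5)  txn=BusRdX+Flush  M[L5]=71
step 11: P1: store L2 := 93  ⟶  IMI  (L2)  txn=∅  M[L2]=50
step 12: P2: store L2 := 77  ⟶  IIM  (L2)  txn=BusRdX+Flush  M[L2]=93
step 13: P1: load  L1  ⟶  IMI  (L1)  txn=∅  M[L1]=80
step 14: P2: store L3 := 2  ⟶  IIM  (L3)  txn=BusRdX+Flush  M[L3]=43
step 15: P1: load  L3  ⟶  ISS  (L3)  txn=BusRd+Flush  M[L3]=2
step 16: P0: load  L0  ⟶  SII  (L0)  txn=BusRd  M[L0]=20
step 17: P1: store L5 := 65  ⟶  IMI  (L5)  txn=BusRdX+Flush  M[L5]=40
step 18: P1: store L5 := 71  ⟶  IMI  (L5)  txn=∅  M[L5]=40
step 19: P2: load  L4  ⟶  SIS  (L4)  txn=BusRd  M[L4]=10
step 20: P2: store L3 := 47  ⟶  IIM  (L3)  txn=BusRdX  M[L3]=2
step 21: P1: store L4 := 99  ⟶  IMI  (L4)  txn=BusRdX  M[L4]=10
step 22: P1: store L3 := 15  ⟶  IMI  (L3)  txn=BusRdX+Flush  M[L3]=47

memory[L1] = 80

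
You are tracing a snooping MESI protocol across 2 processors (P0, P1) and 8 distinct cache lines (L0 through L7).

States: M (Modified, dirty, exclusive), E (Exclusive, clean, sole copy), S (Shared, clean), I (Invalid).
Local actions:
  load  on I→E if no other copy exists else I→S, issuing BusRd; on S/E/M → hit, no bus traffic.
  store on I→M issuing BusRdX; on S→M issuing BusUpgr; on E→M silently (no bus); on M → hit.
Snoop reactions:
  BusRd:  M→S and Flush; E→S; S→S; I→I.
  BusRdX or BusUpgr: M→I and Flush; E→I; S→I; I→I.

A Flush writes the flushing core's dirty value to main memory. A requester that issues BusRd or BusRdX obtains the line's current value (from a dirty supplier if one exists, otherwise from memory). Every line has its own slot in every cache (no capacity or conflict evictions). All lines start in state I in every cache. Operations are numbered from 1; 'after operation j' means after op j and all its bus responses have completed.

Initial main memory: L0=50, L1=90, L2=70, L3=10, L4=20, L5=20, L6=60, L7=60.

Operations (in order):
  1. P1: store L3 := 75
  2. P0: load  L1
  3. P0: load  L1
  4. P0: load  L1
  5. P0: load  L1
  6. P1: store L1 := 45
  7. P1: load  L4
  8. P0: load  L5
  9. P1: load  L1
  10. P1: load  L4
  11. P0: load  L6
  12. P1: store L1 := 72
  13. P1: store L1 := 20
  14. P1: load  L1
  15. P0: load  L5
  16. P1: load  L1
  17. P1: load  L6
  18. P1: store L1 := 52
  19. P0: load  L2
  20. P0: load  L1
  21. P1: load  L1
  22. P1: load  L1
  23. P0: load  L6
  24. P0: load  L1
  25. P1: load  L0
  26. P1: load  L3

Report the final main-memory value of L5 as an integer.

memory[L5] = 20

1. P1: store L3 := 75  bus=[BusRdX]  L3: P0=I P1=M  mem[L3]=10
2. P0: load  L1  bus=[BusRd]  L1: P0=E P1=I  mem[L1]=90
3. P0: load  L1  bus=[-]  L1: P0=E P1=I  mem[L1]=90
4. P0: load  L1  bus=[-]  L1: P0=E P1=I  mem[L1]=90
5. P0: load  L1  bus=[-]  L1: P0=E P1=I  mem[L1]=90
6. P1: store L1 := 45  bus=[BusRdX]  L1: P0=I P1=M  mem[L1]=90
7. P1: load  L4  bus=[BusRd]  L4: P0=I P1=E  mem[L4]=20
8. P0: load  L5  bus=[BusRd]  L5: P0=E P1=I  mem[L5]=20
9. P1: load  L1  bus=[-]  L1: P0=I P1=M  mem[L1]=90
10. P1: load  L4  bus=[-]  L4: P0=I P1=E  mem[L4]=20
11. P0: load  L6  bus=[BusRd]  L6: P0=E P1=I  mem[L6]=60
12. P1: store L1 := 72  bus=[-]  L1: P0=I P1=M  mem[L1]=90
13. P1: store L1 := 20  bus=[-]  L1: P0=I P1=M  mem[L1]=90
14. P1: load  L1  bus=[-]  L1: P0=I P1=M  mem[L1]=90
15. P0: load  L5  bus=[-]  L5: P0=E P1=I  mem[L5]=20
16. P1: load  L1  bus=[-]  L1: P0=I P1=M  mem[L1]=90
17. P1: load  L6  bus=[BusRd]  L6: P0=S P1=S  mem[L6]=60
18. P1: store L1 := 52  bus=[-]  L1: P0=I P1=M  mem[L1]=90
19. P0: load  L2  bus=[BusRd]  L2: P0=E P1=I  mem[L2]=70
20. P0: load  L1  bus=[BusRd,Flush]  L1: P0=S P1=S  mem[L1]=52
21. P1: load  L1  bus=[-]  L1: P0=S P1=S  mem[L1]=52
22. P1: load  L1  bus=[-]  L1: P0=S P1=S  mem[L1]=52
23. P0: load  L6  bus=[-]  L6: P0=S P1=S  mem[L6]=60
24. P0: load  L1  bus=[-]  L1: P0=S P1=S  mem[L1]=52
25. P1: load  L0  bus=[BusRd]  L0: P0=I P1=E  mem[L0]=50
26. P1: load  L3  bus=[-]  L3: P0=I P1=M  mem[L3]=10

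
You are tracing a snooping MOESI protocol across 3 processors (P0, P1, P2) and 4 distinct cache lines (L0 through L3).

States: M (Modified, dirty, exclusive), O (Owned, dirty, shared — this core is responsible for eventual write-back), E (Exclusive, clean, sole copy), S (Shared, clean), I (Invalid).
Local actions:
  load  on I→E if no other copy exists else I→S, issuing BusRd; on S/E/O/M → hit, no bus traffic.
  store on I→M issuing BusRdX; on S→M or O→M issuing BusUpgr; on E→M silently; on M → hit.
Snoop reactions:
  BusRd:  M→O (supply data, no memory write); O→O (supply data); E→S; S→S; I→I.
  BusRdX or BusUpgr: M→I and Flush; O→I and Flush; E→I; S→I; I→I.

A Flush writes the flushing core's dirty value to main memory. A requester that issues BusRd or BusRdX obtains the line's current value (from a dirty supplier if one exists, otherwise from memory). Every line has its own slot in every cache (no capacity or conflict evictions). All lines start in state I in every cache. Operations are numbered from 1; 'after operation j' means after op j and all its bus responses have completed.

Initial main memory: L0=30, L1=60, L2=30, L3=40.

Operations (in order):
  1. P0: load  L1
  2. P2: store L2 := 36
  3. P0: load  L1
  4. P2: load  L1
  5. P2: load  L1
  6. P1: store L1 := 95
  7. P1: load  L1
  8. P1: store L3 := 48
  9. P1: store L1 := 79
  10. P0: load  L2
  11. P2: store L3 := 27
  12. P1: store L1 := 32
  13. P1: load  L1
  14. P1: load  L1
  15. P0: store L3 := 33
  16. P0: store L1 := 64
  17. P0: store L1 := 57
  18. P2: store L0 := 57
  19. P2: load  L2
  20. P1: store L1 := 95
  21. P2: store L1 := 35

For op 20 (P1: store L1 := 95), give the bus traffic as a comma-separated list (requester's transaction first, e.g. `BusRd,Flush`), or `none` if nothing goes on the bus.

step 1: P0: load  L1  ⟶  EII  (L1)  txn=BusRd  M[L1]=60
step 2: P2: store L2 := 36  ⟶  IIM  (L2)  txn=BusRdX  M[L2]=30
step 3: P0: load  L1  ⟶  EII  (L1)  txn=∅  M[L1]=60
step 4: P2: load  L1  ⟶  SIS  (L1)  txn=BusRd  M[L1]=60
step 5: P2: load  L1  ⟶  SIS  (L1)  txn=∅  M[L1]=60
step 6: P1: store L1 := 95  ⟶  IMI  (L1)  txn=BusRdX  M[L1]=60
step 7: P1: load  L1  ⟶  IMI  (L1)  txn=∅  M[L1]=60
step 8: P1: store L3 := 48  ⟶  IMI  (L3)  txn=BusRdX  M[L3]=40
step 9: P1: store L1 := 79  ⟶  IMI  (L1)  txn=∅  M[L1]=60
step 10: P0: load  L2  ⟶  SIO  (L2)  txn=BusRd  M[L2]=30
step 11: P2: store L3 := 27  ⟶  IIM  (L3)  txn=BusRdX+Flush  M[L3]=48
step 12: P1: store L1 := 32  ⟶  IMI  (L1)  txn=∅  M[L1]=60
step 13: P1: load  L1  ⟶  IMI  (L1)  txn=∅  M[L1]=60
step 14: P1: load  L1  ⟶  IMI  (L1)  txn=∅  M[L1]=60
step 15: P0: store L3 := 33  ⟶  MII  (L3)  txn=BusRdX+Flush  M[L3]=27
step 16: P0: store L1 := 64  ⟶  MII  (L1)  txn=BusRdX+Flush  M[L1]=32
step 17: P0: store L1 := 57  ⟶  MII  (L1)  txn=∅  M[L1]=32
step 18: P2: store L0 := 57  ⟶  IIM  (L0)  txn=BusRdX  M[L0]=30
step 19: P2: load  L2  ⟶  SIO  (L2)  txn=∅  M[L2]=30
step 20: P1: store L1 := 95  ⟶  IMI  (L1)  txn=BusRdX+Flush  M[L1]=57
step 21: P2: store L1 := 35  ⟶  IIM  (L1)  txn=BusRdX+Flush  M[L1]=95

bus = BusRdX,Flush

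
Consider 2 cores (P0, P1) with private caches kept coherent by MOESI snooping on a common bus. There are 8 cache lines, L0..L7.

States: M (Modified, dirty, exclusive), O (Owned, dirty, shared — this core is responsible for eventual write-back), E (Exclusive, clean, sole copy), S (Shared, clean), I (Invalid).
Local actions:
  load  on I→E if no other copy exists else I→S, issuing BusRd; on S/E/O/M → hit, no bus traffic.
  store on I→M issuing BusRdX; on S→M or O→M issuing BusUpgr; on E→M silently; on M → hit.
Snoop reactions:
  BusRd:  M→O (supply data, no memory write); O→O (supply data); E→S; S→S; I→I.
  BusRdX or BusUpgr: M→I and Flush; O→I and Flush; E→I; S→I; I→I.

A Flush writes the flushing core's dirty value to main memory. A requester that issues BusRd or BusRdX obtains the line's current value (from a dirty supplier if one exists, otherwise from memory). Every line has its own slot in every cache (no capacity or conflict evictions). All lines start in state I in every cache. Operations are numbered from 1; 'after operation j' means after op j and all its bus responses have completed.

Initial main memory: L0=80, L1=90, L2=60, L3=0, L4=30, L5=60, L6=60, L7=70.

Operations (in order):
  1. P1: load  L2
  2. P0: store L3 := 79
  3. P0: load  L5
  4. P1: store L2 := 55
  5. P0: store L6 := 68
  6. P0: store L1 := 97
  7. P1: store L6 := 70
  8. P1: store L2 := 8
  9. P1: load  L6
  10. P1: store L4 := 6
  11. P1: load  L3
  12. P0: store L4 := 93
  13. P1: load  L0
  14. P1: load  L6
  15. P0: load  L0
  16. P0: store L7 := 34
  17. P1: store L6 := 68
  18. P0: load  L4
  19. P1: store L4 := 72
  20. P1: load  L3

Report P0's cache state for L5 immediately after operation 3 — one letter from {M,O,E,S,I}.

[1] P1: load  L2 | P0:I, P1:E(60) | bus: BusRd
[2] P0: store L3 := 79 | P0:M(79), P1:I | bus: BusRdX
[3] P0: load  L5 | P0:E(60), P1:I | bus: BusRd
[4] P1: store L2 := 55 | P0:I, P1:M(55) | bus: none
[5] P0: store L6 := 68 | P0:M(68), P1:I | bus: BusRdX
[6] P0: store L1 := 97 | P0:M(97), P1:I | bus: BusRdX
[7] P1: store L6 := 70 | P0:I, P1:M(70) | bus: BusRdX,Flush
[8] P1: store L2 := 8 | P0:I, P1:M(8) | bus: none
[9] P1: load  L6 | P0:I, P1:M(70) | bus: none
[10] P1: store L4 := 6 | P0:I, P1:M(6) | bus: BusRdX
[11] P1: load  L3 | P0:O(79), P1:S(79) | bus: BusRd
[12] P0: store L4 := 93 | P0:M(93), P1:I | bus: BusRdX,Flush
[13] P1: load  L0 | P0:I, P1:E(80) | bus: BusRd
[14] P1: load  L6 | P0:I, P1:M(70) | bus: none
[15] P0: load  L0 | P0:S(80), P1:S(80) | bus: BusRd
[16] P0: store L7 := 34 | P0:M(34), P1:I | bus: BusRdX
[17] P1: store L6 := 68 | P0:I, P1:M(68) | bus: none
[18] P0: load  L4 | P0:M(93), P1:I | bus: none
[19] P1: store L4 := 72 | P0:I, P1:M(72) | bus: BusRdX,Flush
[20] P1: load  L3 | P0:O(79), P1:S(79) | bus: none

state = E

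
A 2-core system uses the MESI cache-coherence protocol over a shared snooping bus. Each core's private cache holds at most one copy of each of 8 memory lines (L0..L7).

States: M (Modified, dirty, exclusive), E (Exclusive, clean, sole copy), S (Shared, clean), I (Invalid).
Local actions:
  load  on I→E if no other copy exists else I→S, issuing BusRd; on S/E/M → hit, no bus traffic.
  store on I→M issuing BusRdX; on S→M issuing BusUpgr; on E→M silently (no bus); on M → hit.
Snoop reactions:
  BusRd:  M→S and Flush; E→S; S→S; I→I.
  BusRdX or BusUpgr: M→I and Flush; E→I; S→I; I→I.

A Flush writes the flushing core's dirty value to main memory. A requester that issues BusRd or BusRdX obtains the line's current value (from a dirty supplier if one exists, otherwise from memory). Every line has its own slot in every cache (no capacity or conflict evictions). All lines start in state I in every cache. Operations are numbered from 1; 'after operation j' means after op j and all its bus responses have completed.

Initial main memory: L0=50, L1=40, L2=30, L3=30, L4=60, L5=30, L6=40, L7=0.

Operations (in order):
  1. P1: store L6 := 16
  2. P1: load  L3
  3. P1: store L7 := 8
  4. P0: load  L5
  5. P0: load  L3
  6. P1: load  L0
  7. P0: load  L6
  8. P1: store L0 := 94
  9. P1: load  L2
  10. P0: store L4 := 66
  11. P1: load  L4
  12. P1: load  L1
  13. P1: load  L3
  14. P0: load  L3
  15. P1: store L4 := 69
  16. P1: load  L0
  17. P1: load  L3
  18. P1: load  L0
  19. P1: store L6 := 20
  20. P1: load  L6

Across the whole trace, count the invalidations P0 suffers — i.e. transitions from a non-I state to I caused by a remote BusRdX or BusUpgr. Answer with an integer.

1. P1: store L6 := 16  bus=[BusRdX]  L6: P0=I P1=M  mem[L6]=40
2. P1: load  L3  bus=[BusRd]  L3: P0=I P1=E  mem[L3]=30
3. P1: store L7 := 8  bus=[BusRdX]  L7: P0=I P1=M  mem[L7]=0
4. P0: load  L5  bus=[BusRd]  L5: P0=E P1=I  mem[L5]=30
5. P0: load  L3  bus=[BusRd]  L3: P0=S P1=S  mem[L3]=30
6. P1: load  L0  bus=[BusRd]  L0: P0=I P1=E  mem[L0]=50
7. P0: load  L6  bus=[BusRd,Flush]  L6: P0=S P1=S  mem[L6]=16
8. P1: store L0 := 94  bus=[-]  L0: P0=I P1=M  mem[L0]=50
9. P1: load  L2  bus=[BusRd]  L2: P0=I P1=E  mem[L2]=30
10. P0: store L4 := 66  bus=[BusRdX]  L4: P0=M P1=I  mem[L4]=60
11. P1: load  L4  bus=[BusRd,Flush]  L4: P0=S P1=S  mem[L4]=66
12. P1: load  L1  bus=[BusRd]  L1: P0=I P1=E  mem[L1]=40
13. P1: load  L3  bus=[-]  L3: P0=S P1=S  mem[L3]=30
14. P0: load  L3  bus=[-]  L3: P0=S P1=S  mem[L3]=30
15. P1: store L4 := 69  bus=[BusUpgr]  L4: P0=I P1=M  mem[L4]=66
16. P1: load  L0  bus=[-]  L0: P0=I P1=M  mem[L0]=50
17. P1: load  L3  bus=[-]  L3: P0=S P1=S  mem[L3]=30
18. P1: load  L0  bus=[-]  L0: P0=I P1=M  mem[L0]=50
19. P1: store L6 := 20  bus=[BusUpgr]  L6: P0=I P1=M  mem[L6]=16
20. P1: load  L6  bus=[-]  L6: P0=I P1=M  mem[L6]=16

invalidations = 2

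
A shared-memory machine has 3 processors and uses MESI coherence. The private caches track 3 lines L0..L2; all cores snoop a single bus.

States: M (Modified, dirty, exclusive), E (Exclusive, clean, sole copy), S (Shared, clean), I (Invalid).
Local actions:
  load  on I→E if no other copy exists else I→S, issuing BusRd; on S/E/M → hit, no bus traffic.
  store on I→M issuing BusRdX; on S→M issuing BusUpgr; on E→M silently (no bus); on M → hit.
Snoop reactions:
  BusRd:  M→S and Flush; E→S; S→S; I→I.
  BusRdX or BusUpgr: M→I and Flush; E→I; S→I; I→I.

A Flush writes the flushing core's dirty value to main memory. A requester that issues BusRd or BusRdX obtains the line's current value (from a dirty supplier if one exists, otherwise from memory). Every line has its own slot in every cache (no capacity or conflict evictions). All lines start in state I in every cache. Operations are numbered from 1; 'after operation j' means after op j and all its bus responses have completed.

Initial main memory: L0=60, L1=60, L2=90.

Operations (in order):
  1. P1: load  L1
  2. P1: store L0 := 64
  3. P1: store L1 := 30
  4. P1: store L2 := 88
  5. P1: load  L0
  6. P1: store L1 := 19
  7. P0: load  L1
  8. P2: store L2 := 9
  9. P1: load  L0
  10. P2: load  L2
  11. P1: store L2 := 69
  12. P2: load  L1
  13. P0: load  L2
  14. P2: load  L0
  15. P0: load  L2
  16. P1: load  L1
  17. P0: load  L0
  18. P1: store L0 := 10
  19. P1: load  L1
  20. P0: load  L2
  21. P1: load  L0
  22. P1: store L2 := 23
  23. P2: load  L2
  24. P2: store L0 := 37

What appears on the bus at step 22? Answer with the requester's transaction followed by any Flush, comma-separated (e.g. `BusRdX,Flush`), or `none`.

bus = BusUpgr

1. P1: load  L1  bus=[BusRd]  L1: P0=I P1=E P2=I  mem[L1]=60
2. P1: store L0 := 64  bus=[BusRdX]  L0: P0=I P1=M P2=I  mem[L0]=60
3. P1: store L1 := 30  bus=[-]  L1: P0=I P1=M P2=I  mem[L1]=60
4. P1: store L2 := 88  bus=[BusRdX]  L2: P0=I P1=M P2=I  mem[L2]=90
5. P1: load  L0  bus=[-]  L0: P0=I P1=M P2=I  mem[L0]=60
6. P1: store L1 := 19  bus=[-]  L1: P0=I P1=M P2=I  mem[L1]=60
7. P0: load  L1  bus=[BusRd,Flush]  L1: P0=S P1=S P2=I  mem[L1]=19
8. P2: store L2 := 9  bus=[BusRdX,Flush]  L2: P0=I P1=I P2=M  mem[L2]=88
9. P1: load  L0  bus=[-]  L0: P0=I P1=M P2=I  mem[L0]=60
10. P2: load  L2  bus=[-]  L2: P0=I P1=I P2=M  mem[L2]=88
11. P1: store L2 := 69  bus=[BusRdX,Flush]  L2: P0=I P1=M P2=I  mem[L2]=9
12. P2: load  L1  bus=[BusRd]  L1: P0=S P1=S P2=S  mem[L1]=19
13. P0: load  L2  bus=[BusRd,Flush]  L2: P0=S P1=S P2=I  mem[L2]=69
14. P2: load  L0  bus=[BusRd,Flush]  L0: P0=I P1=S P2=S  mem[L0]=64
15. P0: load  L2  bus=[-]  L2: P0=S P1=S P2=I  mem[L2]=69
16. P1: load  L1  bus=[-]  L1: P0=S P1=S P2=S  mem[L1]=19
17. P0: load  L0  bus=[BusRd]  L0: P0=S P1=S P2=S  mem[L0]=64
18. P1: store L0 := 10  bus=[BusUpgr]  L0: P0=I P1=M P2=I  mem[L0]=64
19. P1: load  L1  bus=[-]  L1: P0=S P1=S P2=S  mem[L1]=19
20. P0: load  L2  bus=[-]  L2: P0=S P1=S P2=I  mem[L2]=69
21. P1: load  L0  bus=[-]  L0: P0=I P1=M P2=I  mem[L0]=64
22. P1: store L2 := 23  bus=[BusUpgr]  L2: P0=I P1=M P2=I  mem[L2]=69
23. P2: load  L2  bus=[BusRd,Flush]  L2: P0=I P1=S P2=S  mem[L2]=23
24. P2: store L0 := 37  bus=[BusRdX,Flush]  L0: P0=I P1=I P2=M  mem[L0]=10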